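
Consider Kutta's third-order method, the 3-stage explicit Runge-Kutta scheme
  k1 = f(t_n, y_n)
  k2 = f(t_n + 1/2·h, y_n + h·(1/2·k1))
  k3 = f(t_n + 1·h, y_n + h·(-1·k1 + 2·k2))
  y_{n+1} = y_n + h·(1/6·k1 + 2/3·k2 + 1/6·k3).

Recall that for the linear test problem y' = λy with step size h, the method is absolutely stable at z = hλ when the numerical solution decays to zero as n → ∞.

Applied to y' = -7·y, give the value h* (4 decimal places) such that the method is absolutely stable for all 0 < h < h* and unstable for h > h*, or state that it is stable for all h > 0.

Set f=λy, z=hλ:
  order 3, 3-stage ⇒ R(z)=1+z+z^2/2+z^3/6
  (e.g. R(-1.25)=0.20573, |R|=0.20573)

Boundary: |R(x)|=1, x<0.
x=-1.25: |R|=0.2057
|R(-2.72)|=1.3747 |R(-2.03)|=0.3638 |R(-0.63)|=0.5268
Bisect:
  x_lo=-3.4036 |R|=3.1830  x_hi=-0.2542 |R|=0.7754
  mid=-1.82891 |R|=0.17605 →hi
  mid=-2.61628 |R|=1.17852 →lo
  mid=-2.22260 |R|=0.58254 →hi
  mid=-2.41944 |R|=0.85303 →hi
  mid=-2.51786 |R|=1.00842 →lo
  mid=-2.46865 |R|=0.92895 →hi
  mid=-2.49325 |R|=0.96824 →hi
  mid=-2.50555 |R|=0.98822 →hi
  mid=-2.51171 |R|=0.99829 →hi
  ...
  [-2.51286,-2.51267] ⇒ x*=-2.5127
Interval (-2.5127, 0).

(-2.5127,0); λ=-7 ⇒ h* = 0.3590.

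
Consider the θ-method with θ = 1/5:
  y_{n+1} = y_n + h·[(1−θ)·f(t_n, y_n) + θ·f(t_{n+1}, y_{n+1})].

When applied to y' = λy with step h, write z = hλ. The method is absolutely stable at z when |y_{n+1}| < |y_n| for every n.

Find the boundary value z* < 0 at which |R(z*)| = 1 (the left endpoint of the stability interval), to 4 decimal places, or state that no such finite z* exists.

z* = -3.3333.

Test eqn y'=λy, z=hλ:
  y_{n+1} = y_n + z·[4/5·y_n + 1/5·y_{n+1}] ⇒ (1 − 1/5z)y_{n+1} = (1 + 4/5z)y_n
  Hence R(z) = (1 + 4/5z)/(1 − 1/5z).

Solve |R(x)|<1 on ℝ⁻.
x=-1.02: |R|=0.1528
R=−1: 1+4/5x = −1+1/5x ⇒ -3/5x=2 ⇒ x=2/(-3/5)=-3.3333
Confirm numerically:
  x=-2.845: |R|=0.81326 <1
  x=-2.829: |R|=0.80674 <1
  x=-2.042: |R|=0.44987 <1
  x=-2.029: |R|=0.44331 <1
  x=-3.882: |R|=1.18532 >1
  x=-3.830: |R|=1.16874 >1
  x=-3.711: |R|=1.13007 >1
Stable set (-3.3333, 0).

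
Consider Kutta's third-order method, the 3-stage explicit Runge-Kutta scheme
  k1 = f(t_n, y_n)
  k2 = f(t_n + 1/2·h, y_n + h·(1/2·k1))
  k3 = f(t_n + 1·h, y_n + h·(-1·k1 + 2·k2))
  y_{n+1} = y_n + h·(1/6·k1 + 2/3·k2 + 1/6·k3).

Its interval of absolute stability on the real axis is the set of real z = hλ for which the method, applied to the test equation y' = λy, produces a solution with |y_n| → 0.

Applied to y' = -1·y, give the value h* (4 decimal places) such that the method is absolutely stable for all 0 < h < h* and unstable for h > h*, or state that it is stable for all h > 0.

Test eqn y'=λy, z=hλ:
  order 3, 3-stage ⇒ R(z)=1+z+z^2/2+z^3/6
  (e.g. R(-1.21)=0.22679, |R|=0.22679)

Boundary: |R(x)|=1, x<0.
x=-1.21: |R|=0.2268
|R(-1.84)|=0.1855 |R(-1.66)|=0.0446 |R(-1.41)|=0.1168
Bisect:
  x_lo=-2.8240 |R|=1.5900  x_hi=-0.1243 |R|=0.8831
  mid=-1.47414 |R|=0.07850 →hi
  mid=-2.14906 |R|=0.49406 →hi
  mid=-2.48652 |R|=0.95740 →hi
  mid=-2.65525 |R|=1.25015 →lo
  mid=-2.57089 |R|=1.09818 →lo
  mid=-2.52870 |R|=1.02643 →lo
  mid=-2.50761 |R|=0.99158 →hi
  mid=-2.51816 |R|=1.00892 →lo
  mid=-2.51289 |R|=1.00023 →lo
  mid=-2.51025 |R|=0.99590 →hi
  ...
  [-2.51289,-2.51272] ⇒ x*=-2.5127
Interval (-2.5127, 0).

(-2.5127,0); λ=-1 ⇒ h* = 2.5127.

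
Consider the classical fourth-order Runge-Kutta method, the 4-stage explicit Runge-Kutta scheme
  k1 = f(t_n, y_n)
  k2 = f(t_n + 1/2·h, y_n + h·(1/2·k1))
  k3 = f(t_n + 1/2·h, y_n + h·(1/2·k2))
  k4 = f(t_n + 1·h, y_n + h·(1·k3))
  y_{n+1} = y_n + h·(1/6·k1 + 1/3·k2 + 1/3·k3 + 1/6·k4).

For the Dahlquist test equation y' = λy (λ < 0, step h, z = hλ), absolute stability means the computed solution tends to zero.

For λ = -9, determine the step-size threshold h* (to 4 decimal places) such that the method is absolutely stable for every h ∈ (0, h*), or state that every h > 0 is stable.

(-2.7853,0); λ=-9 ⇒ h* = 0.3095.

Set f=λy, z=hλ:
  order 4, 4-stage ⇒ R(z)=1+z+z^2/2+z^3/6+z^4/24
  (e.g. R(-1.21)=0.31611, |R|=0.31611)

Boundary: |R(x)|=1, x<0.
x=-1.21: |R|=0.3161
|R(-2.37)|=0.5343 |R(-1.65)|=0.2714 |R(-0.98)|=0.3818
Bisect:
  x_lo=-3.1994 |R|=1.8262  x_hi=-0.3567 |R|=0.7000
  mid=-1.77805 |R|=0.28226 →hi
  mid=-2.48872 |R|=0.63749 →hi
  mid=-2.84405 |R|=1.09226 →lo
  mid=-2.66638 |R|=0.83503 →hi
  mid=-2.75522 |R|=0.95559 →hi
  mid=-2.79963 |R|=1.02184 →lo
  mid=-2.77743 |R|=0.98820 →hi
  mid=-2.78853 |R|=1.00489 →lo
  mid=-2.78298 |R|=0.99651 →hi
  mid=-2.78575 |R|=1.00069 →lo
  ...
  [-2.78541,-2.78523] ⇒ x*=-2.7853
Stable set (-2.7853, 0).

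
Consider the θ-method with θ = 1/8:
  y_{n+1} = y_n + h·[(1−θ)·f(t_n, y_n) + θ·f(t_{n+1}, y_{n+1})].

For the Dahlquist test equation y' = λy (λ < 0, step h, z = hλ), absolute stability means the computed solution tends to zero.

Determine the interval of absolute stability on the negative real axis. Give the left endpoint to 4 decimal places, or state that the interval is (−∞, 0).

Test eqn y'=λy, z=hλ:
  y_{n+1} = y_n + z·[7/8·y_n + 1/8·y_{n+1}] ⇒ (1 − 1/8z)y_{n+1} = (1 + 7/8z)y_n
  R(z) = (1 + 7/8z)/(1 − 1/8z).

Boundary: |R(x)|=1, x<0.
x=-0.84: |R|=0.2398
R=−1: 1+7/8x = −1+1/8x ⇒ -3/4x=2 ⇒ x=2/(-3/4)=-2.6667
Confirm numerically:
  x=-2.481: |R|=0.89371 <1
  x=-2.403: |R|=0.84793 <1
  x=-1.523: |R|=0.27943 <1
  x=-3.156: |R|=1.26318 >1
  x=-2.928: |R|=1.14348 >1
  x=-2.723: |R|=1.03152 >1
Stable set (-2.6667, 0).

(-2.6667, 0).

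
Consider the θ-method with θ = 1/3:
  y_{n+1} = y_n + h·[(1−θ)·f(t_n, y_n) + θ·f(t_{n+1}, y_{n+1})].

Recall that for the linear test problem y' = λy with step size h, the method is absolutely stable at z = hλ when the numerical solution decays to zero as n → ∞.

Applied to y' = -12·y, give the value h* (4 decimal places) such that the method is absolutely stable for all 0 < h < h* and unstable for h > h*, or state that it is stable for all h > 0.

(-6.0000,0); λ=-12 ⇒ h* = (6)/12 = 0.5000.

With y'=λy (z=hλ):
  y_{n+1} = y_n + z·[2/3·y_n + 1/3·y_{n+1}] ⇒ (1 − 1/3z)y_{n+1} = (1 + 2/3z)y_n
  so R(z) = (1 + 2/3z)/(1 − 1/3z).

Need |R(x)|<1, x<0.
x=-0.61: |R|=0.4931
R=−1: 1+2/3x = −1+1/3x ⇒ -1/3x=2 ⇒ x=2/(-1/3)=-6.0000
Confirm numerically:
  x=-4.338: |R|=0.77351 <1
  x=-3.214: |R|=0.55166 <1
  x=-3.165: |R|=0.54015 <1
  x=-6.419: |R|=1.04448 >1
  x=-6.377: |R|=1.04020 >1
  x=-6.292: |R|=1.03142 >1
So |R|<1 on (-6.0000, 0).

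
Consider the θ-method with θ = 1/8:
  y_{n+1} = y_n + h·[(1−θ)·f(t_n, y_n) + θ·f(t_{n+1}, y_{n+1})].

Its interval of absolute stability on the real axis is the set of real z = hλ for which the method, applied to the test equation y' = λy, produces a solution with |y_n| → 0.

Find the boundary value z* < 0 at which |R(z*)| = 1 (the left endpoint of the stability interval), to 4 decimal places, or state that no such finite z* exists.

Test eqn y'=λy, z=hλ:
  y_{n+1} = y_n + z·[7/8·y_n + 1/8·y_{n+1}] ⇒ (1 − 1/8z)y_{n+1} = (1 + 7/8z)y_n
  R(z) = (1 + 7/8z)/(1 − 1/8z).

Need |R(x)|<1, x<0.
x=-1.19: |R|=0.0359
R=−1: 1+7/8x = −1+1/8x ⇒ -3/4x=2 ⇒ x=2/(-3/4)=-2.6667
Confirm numerically:
  x=-2.608: |R|=0.96682 <1
  x=-1.083: |R|=0.04613 <1
  x=-1.079: |R|=0.04923 <1
  x=-3.265: |R|=1.31869 >1
  x=-3.202: |R|=1.28673 >1
  x=-2.897: |R|=1.12682 >1
Stable set (-2.6667, 0).

z* = -2.6667.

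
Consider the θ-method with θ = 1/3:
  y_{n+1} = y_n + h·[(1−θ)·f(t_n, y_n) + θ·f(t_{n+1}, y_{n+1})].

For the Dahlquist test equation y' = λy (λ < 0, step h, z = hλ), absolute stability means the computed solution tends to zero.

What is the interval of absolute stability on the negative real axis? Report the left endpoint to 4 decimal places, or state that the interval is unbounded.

z∈(-6.0000,0).

Test eqn y'=λy, z=hλ:
  y_{n+1} = y_n + z·[2/3·y_n + 1/3·y_{n+1}] ⇒ (1 − 1/3z)y_{n+1} = (1 + 2/3z)y_n
  Hence R(z) = (1 + 2/3z)/(1 − 1/3z).

Need |R(x)|<1, x<0.
x=-1.45: |R|=0.0225
R=−1: 1+2/3x = −1+1/3x ⇒ -1/3x=2 ⇒ x=2/(-1/3)=-6.0000
Confirm numerically:
  x=-5.659: |R|=0.96062 <1
  x=-4.363: |R|=0.77767 <1
  x=-2.953: |R|=0.48816 <1
  x=-6.564: |R|=1.05897 >1
  x=-6.215: |R|=1.02333 >1
Stable set (-6.0000, 0).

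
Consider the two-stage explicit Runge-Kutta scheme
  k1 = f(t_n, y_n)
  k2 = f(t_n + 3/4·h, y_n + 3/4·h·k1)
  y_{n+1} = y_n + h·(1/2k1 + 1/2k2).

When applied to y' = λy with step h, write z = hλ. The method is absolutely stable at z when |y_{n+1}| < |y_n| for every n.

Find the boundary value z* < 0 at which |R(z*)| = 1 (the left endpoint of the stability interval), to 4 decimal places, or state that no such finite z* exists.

z* = -2.6667.

On y'=λy, z=hλ:
  k1=λy_n ⇒ h·k1=z·y_n;  k2=λ(1+3/4z)y_n ⇒ h·k2=z(1+3/4z)y_n
  y_{n+1}/y_n = 1 + 1/2z + 1/2z(1+3/4z) = 1 + z + 3/8z²
  Hence R(z) = 1 + z + 3/8z².

Boundary: |R(x)|=1, x<0.
x=-0.82: |R|=0.4322
R=1: x+3/8x²=0 ⇒ x=−8/3=-2.6667; min R=1−1/(4·3/8)=0.3333>−1
Confirm numerically:
  x=-2.149: |R|=0.58283 <1
  x=-1.559: |R|=0.35243 <1
  x=-1.529: |R|=0.34769 <1
  x=-3.191: |R|=1.62743 >1
  x=-3.188: |R|=1.62325 >1
  x=-2.865: |R|=1.21308 >1
Interval (-2.6667, 0).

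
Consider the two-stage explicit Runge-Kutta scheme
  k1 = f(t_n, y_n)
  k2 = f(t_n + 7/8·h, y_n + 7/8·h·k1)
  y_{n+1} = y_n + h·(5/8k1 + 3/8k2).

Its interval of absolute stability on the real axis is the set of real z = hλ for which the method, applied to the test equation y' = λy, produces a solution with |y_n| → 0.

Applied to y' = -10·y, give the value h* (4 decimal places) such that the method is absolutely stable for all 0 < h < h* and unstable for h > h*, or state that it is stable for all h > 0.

Set f=λy, z=hλ:
  k1=λy_n ⇒ h·k1=z·y_n;  k2=λ(1+7/8z)y_n ⇒ h·k2=z(1+7/8z)y_n
  y_{n+1}/y_n = 1 + 5/8z + 3/8z(1+7/8z) = 1 + z + 21/64z²
  Hence R(z) = 1 + z + 21/64z².

Find x<0 with |R(x)|<1.
x=-1.47: |R|=0.2390
R=1: x+21/64x²=0 ⇒ x=−64/21=-3.0476; min R=1−1/(4·21/64)=0.2381>−1
Confirm numerically:
  x=-2.620: |R|=0.63238 <1
  x=-1.619: |R|=0.24107 <1
  x=-1.556: |R|=0.23844 <1
  x=-3.432: |R|=1.43286 >1
  x=-3.273: |R|=1.24205 >1
  x=-3.130: |R|=1.08461 >1
Interval (-3.0476, 0).

(-3.0476,0); λ=-10 ⇒ h* = (64/21)/10 = 0.3048.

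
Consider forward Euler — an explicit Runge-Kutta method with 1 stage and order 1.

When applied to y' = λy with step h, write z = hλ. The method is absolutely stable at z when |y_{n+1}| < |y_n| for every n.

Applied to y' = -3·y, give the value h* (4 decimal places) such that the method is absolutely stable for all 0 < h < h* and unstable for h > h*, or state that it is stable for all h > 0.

(-2.0000,0); λ=-3 ⇒ h* = 0.6667.

On y'=λy, z=hλ:
  order 1, 1-stage ⇒ R(z)=1+z
  (e.g. R(-0.98)=0.02000, |R|=0.02000)

Need |R(x)|<1, x<0.
x=-0.98: |R|=0.0200
|R(-1.29)|=0.2900 |R(-0.93)|=0.0700 |R(-0.86)|=0.1400
Bisect:
  x_lo=-2.5716 |R|=1.5716  x_hi=-0.0736 |R|=0.9264
  mid=-1.32262 |R|=0.32262 →hi
  mid=-1.94712 |R|=0.94712 →hi
  mid=-2.25938 |R|=1.25938 →lo
  mid=-2.10325 |R|=1.10325 →lo
  mid=-2.02519 |R|=1.02519 →lo
  mid=-1.98616 |R|=0.98616 →hi
  mid=-2.00567 |R|=1.00567 →lo
  mid=-1.99591 |R|=0.99591 →hi
  ...
  [-2.00003,-1.99988] ⇒ x*=-2.0000
So |R|<1 on (-2.0000, 0).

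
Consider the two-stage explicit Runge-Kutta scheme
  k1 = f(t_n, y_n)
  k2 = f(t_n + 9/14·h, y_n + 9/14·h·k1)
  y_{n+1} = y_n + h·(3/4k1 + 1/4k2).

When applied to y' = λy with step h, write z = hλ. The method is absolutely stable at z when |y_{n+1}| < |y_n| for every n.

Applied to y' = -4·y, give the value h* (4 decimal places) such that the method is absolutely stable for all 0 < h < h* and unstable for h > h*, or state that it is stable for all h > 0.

Set f=λy, z=hλ:
  k1=λy_n ⇒ h·k1=z·y_n;  k2=λ(1+9/14z)y_n ⇒ h·k2=z(1+9/14z)y_n
  y_{n+1}/y_n = 1 + 3/4z + 1/4z(1+9/14z) = 1 + z + 9/56z²
  ⇒ R(z) = 1 + z + 9/56z².

Find x<0 with |R(x)|<1.
x=-1.25: |R|=0.0011
R=1: x+9/56x²=0 ⇒ x=−56/9=-6.2222; min R=1−1/(4·9/56)=-0.5556>−1
Confirm numerically:
  x=-5.419: |R|=0.30047 <1
  x=-4.583: |R|=0.20737 <1
  x=-4.570: |R|=0.21350 <1
  x=-3.071: |R|=0.55530 <1
  x=-6.654: |R|=1.46174 >1
  x=-6.310: |R|=1.08902 >1
  x=-6.243: |R|=1.02085 >1
Stable set (-6.2222, 0).

(-6.2222,0); λ=-4 ⇒ h* = (56/9)/4 = 1.5556.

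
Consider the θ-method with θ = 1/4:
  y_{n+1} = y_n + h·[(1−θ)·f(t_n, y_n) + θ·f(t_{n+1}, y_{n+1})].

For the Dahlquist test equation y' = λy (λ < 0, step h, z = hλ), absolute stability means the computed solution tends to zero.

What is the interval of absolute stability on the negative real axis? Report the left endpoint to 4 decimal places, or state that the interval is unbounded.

(-4.0000, 0).

Test eqn y'=λy, z=hλ:
  y_{n+1} = y_n + z·[3/4·y_n + 1/4·y_{n+1}] ⇒ (1 − 1/4z)y_{n+1} = (1 + 3/4z)y_n
  ⇒ R(z) = (1 + 3/4z)/(1 − 1/4z).

Find x<0 with |R(x)|<1.
x=-1.73: |R|=0.2077
R=−1: 1+3/4x = −1+1/4x ⇒ -1/2x=2 ⇒ x=2/(-1/2)=-4.0000
Confirm numerically:
  x=-2.706: |R|=0.61408 <1
  x=-2.208: |R|=0.42268 <1
  x=-1.651: |R|=0.16864 <1
  x=-4.464: |R|=1.10964 >1
  x=-4.400: |R|=1.09524 >1
Interval (-4.0000, 0).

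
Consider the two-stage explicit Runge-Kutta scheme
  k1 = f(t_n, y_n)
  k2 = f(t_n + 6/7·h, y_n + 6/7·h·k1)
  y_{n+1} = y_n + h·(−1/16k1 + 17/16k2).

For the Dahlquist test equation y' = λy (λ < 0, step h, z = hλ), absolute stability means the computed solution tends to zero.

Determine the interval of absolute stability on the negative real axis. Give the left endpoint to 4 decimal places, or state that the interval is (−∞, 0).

z∈(-1.0980,0).

On y'=λy, z=hλ:
  k1=λy_n ⇒ h·k1=z·y_n;  k2=λ(1+6/7z)y_n ⇒ h·k2=z(1+6/7z)y_n
  y_{n+1}/y_n = 1 − 1/16z + 17/16z(1+6/7z) = 1 + z + 51/56z²
  Hence R(z) = 1 + z + 51/56z².

Solve |R(x)|<1 on ℝ⁻.
x=-1.49: |R|=1.5319
R=1: x+51/56x²=0 ⇒ x=−56/51=-1.0980; min R=1−1/(4·51/56)=0.7255>−1
Confirm numerically:
  x=-0.656: |R|=0.73591 <1
  x=-0.604: |R|=0.72824 <1
  x=-0.528: |R|=0.72589 <1
  x=-0.503: |R|=0.72742 <1
  x=-1.626: |R|=1.78182 >1
  x=-1.149: |R|=1.05333 >1
So |R|<1 on (-1.0980, 0).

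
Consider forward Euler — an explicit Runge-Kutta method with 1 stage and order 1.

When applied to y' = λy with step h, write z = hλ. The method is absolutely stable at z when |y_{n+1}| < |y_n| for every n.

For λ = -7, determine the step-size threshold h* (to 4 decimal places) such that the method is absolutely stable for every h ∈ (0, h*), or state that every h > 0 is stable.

(-2.0000,0); λ=-7 ⇒ h* = 0.2857.

Set f=λy, z=hλ:
  order 1, 1-stage ⇒ R(z)=1+z
  (e.g. R(-1.19)=-0.19000, |R|=0.19000)

Find x<0 with |R(x)|<1.
x=-1.19: |R|=0.1900
|R(-0.93)|=0.0700 |R(-0.68)|=0.3200 |R(-0.67)|=0.3300
Bisect:
  x_lo=-2.4894 |R|=1.4894  x_hi=-0.3129 |R|=0.6871
  mid=-1.40111 |R|=0.40111 →hi
  mid=-1.94523 |R|=0.94523 →hi
  mid=-2.21729 |R|=1.21729 →lo
  mid=-2.08126 |R|=1.08126 →lo
  mid=-2.01325 |R|=1.01325 →lo
  mid=-1.97924 |R|=0.97924 →hi
  mid=-1.99624 |R|=0.99624 →hi
  mid=-2.00475 |R|=1.00475 →lo
  ...
  [-2.00010,-1.99996] ⇒ x*=-2.0000
So |R|<1 on (-2.0000, 0).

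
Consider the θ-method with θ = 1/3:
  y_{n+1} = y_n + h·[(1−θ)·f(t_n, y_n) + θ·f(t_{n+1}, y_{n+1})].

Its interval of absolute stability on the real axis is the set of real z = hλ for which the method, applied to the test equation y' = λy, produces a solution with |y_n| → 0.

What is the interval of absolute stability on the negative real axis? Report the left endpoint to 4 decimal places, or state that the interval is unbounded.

Test eqn y'=λy, z=hλ:
  y_{n+1} = y_n + z·[2/3·y_n + 1/3·y_{n+1}] ⇒ (1 − 1/3z)y_{n+1} = (1 + 2/3z)y_n
  Hence R(z) = (1 + 2/3z)/(1 − 1/3z).

Need |R(x)|<1, x<0.
x=-1.57: |R|=0.0306
R=−1: 1+2/3x = −1+1/3x ⇒ -1/3x=2 ⇒ x=2/(-1/3)=-6.0000
Confirm numerically:
  x=-5.607: |R|=0.95434 <1
  x=-5.115: |R|=0.89094 <1
  x=-4.175: |R|=0.74564 <1
  x=-6.380: |R|=1.04051 >1
  x=-6.122: |R|=1.01337 >1
Stable set (-6.0000, 0).

(-6.0000, 0).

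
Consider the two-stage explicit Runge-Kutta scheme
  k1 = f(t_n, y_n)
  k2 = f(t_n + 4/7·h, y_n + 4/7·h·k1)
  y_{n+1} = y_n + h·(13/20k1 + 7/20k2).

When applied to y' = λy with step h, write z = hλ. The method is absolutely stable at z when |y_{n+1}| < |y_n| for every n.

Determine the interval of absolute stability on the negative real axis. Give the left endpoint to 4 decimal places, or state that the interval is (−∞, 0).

z∈(-5.0000,0).

On y'=λy, z=hλ:
  k1=λy_n ⇒ h·k1=z·y_n;  k2=λ(1+4/7z)y_n ⇒ h·k2=z(1+4/7z)y_n
  y_{n+1}/y_n = 1 + 13/20z + 7/20z(1+4/7z) = 1 + z + 1/5z²
  Hence R(z) = 1 + z + 1/5z².

Need |R(x)|<1, x<0.
x=-1.26: |R|=0.0575
R=1: x+1/5x²=0 ⇒ x=−5=-5.0000; min R=1−1/(4·1/5)=-0.2500>−1
Confirm numerically:
  x=-3.768: |R|=0.07156 <1
  x=-3.201: |R|=0.15172 <1
  x=-3.136: |R|=0.16910 <1
  x=-2.738: |R|=0.23867 <1
  x=-5.357: |R|=1.38249 >1
  x=-5.262: |R|=1.27573 >1
  x=-5.053: |R|=1.05356 >1
Stable set (-5.0000, 0).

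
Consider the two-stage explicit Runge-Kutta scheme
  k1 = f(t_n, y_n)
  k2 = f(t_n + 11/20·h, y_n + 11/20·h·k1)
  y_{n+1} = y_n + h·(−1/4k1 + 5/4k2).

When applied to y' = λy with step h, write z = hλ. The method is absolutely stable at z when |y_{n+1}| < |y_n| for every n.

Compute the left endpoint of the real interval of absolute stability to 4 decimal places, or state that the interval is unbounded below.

Test eqn y'=λy, z=hλ:
  k1=λy_n ⇒ h·k1=z·y_n;  k2=λ(1+11/20z)y_n ⇒ h·k2=z(1+11/20z)y_n
  y_{n+1}/y_n = 1 − 1/4z + 5/4z(1+11/20z) = 1 + z + 11/16z²
  so R(z) = 1 + z + 11/16z².

Solve |R(x)|<1 on ℝ⁻.
x=-1.06: |R|=0.7125
R=1: x+11/16x²=0 ⇒ x=−16/11=-1.4545; min R=1−1/(4·11/16)=0.6364>−1
Confirm numerically:
  x=-1.013: |R|=0.69249 <1
  x=-0.902: |R|=0.65735 <1
  x=-0.686: |R|=0.63753 <1
  x=-1.984: |R|=1.72218 >1
  x=-1.582: |R|=1.13862 >1
Interval (-1.4545, 0).

left endpoint -1.4545.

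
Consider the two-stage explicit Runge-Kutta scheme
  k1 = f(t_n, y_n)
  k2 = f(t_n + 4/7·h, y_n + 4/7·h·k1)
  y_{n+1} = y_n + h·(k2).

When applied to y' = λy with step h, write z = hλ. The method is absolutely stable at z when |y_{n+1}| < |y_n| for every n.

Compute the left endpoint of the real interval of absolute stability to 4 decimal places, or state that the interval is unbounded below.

On y'=λy, z=hλ:
  k1=λy_n ⇒ h·k1=z·y_n;  k2=λ(1+4/7z)y_n ⇒ h·k2=z(1+4/7z)y_n
  y_{n+1}/y_n = 1 + z(1+4/7z) = 1 + z + 4/7z²
  so R(z) = 1 + z + 4/7z².

Solve |R(x)|<1 on ℝ⁻.
x=-1.23: |R|=0.6345
R=1: x+4/7x²=0 ⇒ x=−7/4=-1.7500; min R=1−1/(4·4/7)=0.5625>−1
Confirm numerically:
  x=-1.639: |R|=0.89604 <1
  x=-1.605: |R|=0.86701 <1
  x=-1.238: |R|=0.63780 <1
  x=-1.158: |R|=0.60827 <1
  x=-2.333: |R|=1.77722 >1
  x=-1.781: |R|=1.03155 >1
Interval (-1.7500, 0).

left endpoint -1.7500.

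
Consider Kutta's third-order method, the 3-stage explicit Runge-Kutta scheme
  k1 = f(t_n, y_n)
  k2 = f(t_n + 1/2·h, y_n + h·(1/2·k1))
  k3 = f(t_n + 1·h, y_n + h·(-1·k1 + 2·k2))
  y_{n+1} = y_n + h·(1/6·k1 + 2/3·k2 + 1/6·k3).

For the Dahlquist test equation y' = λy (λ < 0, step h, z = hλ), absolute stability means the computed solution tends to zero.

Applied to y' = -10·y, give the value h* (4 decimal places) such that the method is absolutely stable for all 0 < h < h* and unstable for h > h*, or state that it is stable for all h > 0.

Test eqn y'=λy, z=hλ:
  order 3, 3-stage ⇒ R(z)=1+z+z^2/2+z^3/6
  (e.g. R(-0.47)=0.62315, |R|=0.62315)

Boundary: |R(x)|=1, x<0.
x=-0.47: |R|=0.6231
|R(-2.59)|=1.1316 |R(-2.2)|=0.5547 |R(-1.82)|=0.1686
Bisect:
  x_lo=-3.1317 |R|=2.3469  x_hi=-0.1440 |R|=0.8659
  mid=-1.63782 |R|=0.02882 →hi
  mid=-2.38474 |R|=0.80158 →hi
  mid=-2.75820 |R|=1.45161 →lo
  mid=-2.57147 |R|=1.09920 →lo
  mid=-2.47811 |R|=0.94395 →hi
  mid=-2.52479 |R|=1.01991 →lo
  mid=-2.50145 |R|=0.98152 →hi
  mid=-2.51312 |R|=1.00061 →lo
  mid=-2.50728 |R|=0.99104 →hi
  mid=-2.51020 |R|=0.99582 →hi
  ...
  [-2.51275,-2.51257] ⇒ x*=-2.5127
So |R|<1 on (-2.5127, 0).

(-2.5127,0); λ=-10 ⇒ h* = 0.2513.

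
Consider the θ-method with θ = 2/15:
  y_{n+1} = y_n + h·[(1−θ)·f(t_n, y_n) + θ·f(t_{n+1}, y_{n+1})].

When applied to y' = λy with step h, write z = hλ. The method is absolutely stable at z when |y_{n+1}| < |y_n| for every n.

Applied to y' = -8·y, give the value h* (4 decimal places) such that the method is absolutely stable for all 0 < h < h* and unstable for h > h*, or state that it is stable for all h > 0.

Test eqn y'=λy, z=hλ:
  y_{n+1} = y_n + z·[13/15·y_n + 2/15·y_{n+1}] ⇒ (1 − 2/15z)y_{n+1} = (1 + 13/15z)y_n
  Hence R(z) = (1 + 13/15z)/(1 − 2/15z).

Find x<0 with |R(x)|<1.
x=-1.71: |R|=0.3925
R=−1: 1+13/15x = −1+2/15x ⇒ -11/15x=2 ⇒ x=2/(-11/15)=-2.7273
Confirm numerically:
  x=-2.518: |R|=0.88511 <1
  x=-2.125: |R|=0.65584 <1
  x=-1.478: |R|=0.23468 <1
  x=-3.257: |R|=1.27085 >1
  x=-3.238: |R|=1.26159 >1
  x=-2.841: |R|=1.06049 >1
Stable set (-2.7273, 0).

(-2.7273,0); λ=-8 ⇒ h* = (30/11)/8 = 0.3409.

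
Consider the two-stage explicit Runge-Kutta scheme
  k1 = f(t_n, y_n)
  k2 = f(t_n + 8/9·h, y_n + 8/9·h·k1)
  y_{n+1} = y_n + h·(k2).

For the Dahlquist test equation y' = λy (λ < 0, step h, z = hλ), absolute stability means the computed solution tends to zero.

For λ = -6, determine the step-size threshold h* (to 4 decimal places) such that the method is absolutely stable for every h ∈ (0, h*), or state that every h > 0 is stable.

(-1.1250,0); λ=-6 ⇒ h* = (9/8)/6 = 0.1875.

Test eqn y'=λy, z=hλ:
  k1=λy_n ⇒ h·k1=z·y_n;  k2=λ(1+8/9z)y_n ⇒ h·k2=z(1+8/9z)y_n
  y_{n+1}/y_n = 1 + z(1+8/9z) = 1 + z + 8/9z²
  R(z) = 1 + z + 8/9z².

Boundary: |R(x)|=1, x<0.
x=-1.68: |R|=1.8288
R=1: x+8/9x²=0 ⇒ x=−9/8=-1.1250; min R=1−1/(4·8/9)=0.7188>−1
Confirm numerically:
  x=-0.704: |R|=0.73655 <1
  x=-0.600: |R|=0.72000 <1
  x=-0.473: |R|=0.72587 <1
  x=-1.696: |R|=1.86081 >1
  x=-1.341: |R|=1.25747 >1
Interval (-1.1250, 0).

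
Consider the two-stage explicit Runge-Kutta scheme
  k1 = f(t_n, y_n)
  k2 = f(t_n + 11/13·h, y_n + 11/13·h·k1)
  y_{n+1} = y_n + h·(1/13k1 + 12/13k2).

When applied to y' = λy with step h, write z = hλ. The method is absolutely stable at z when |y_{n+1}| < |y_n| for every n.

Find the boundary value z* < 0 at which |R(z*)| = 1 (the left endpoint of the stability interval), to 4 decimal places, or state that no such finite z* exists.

Set f=λy, z=hλ:
  k1=λy_n ⇒ h·k1=z·y_n;  k2=λ(1+11/13z)y_n ⇒ h·k2=z(1+11/13z)y_n
  y_{n+1}/y_n = 1 + 1/13z + 12/13z(1+11/13z) = 1 + z + 132/169z²
  R(z) = 1 + z + 132/169z².

Need |R(x)|<1, x<0.
x=-0.43: |R|=0.7144
R=1: x+132/169x²=0 ⇒ x=−169/132=-1.2803; min R=1−1/(4·132/169)=0.6799>−1
Confirm numerically:
  x=-1.024: |R|=0.79501 <1
  x=-0.943: |R|=0.75156 <1
  x=-0.790: |R|=0.69746 <1
  x=-0.696: |R|=0.68236 <1
  x=-1.780: |R|=1.69473 >1
  x=-1.559: |R|=1.33936 >1
  x=-1.459: |R|=1.20364 >1
Interval (-1.2803, 0).

z* = -1.2803.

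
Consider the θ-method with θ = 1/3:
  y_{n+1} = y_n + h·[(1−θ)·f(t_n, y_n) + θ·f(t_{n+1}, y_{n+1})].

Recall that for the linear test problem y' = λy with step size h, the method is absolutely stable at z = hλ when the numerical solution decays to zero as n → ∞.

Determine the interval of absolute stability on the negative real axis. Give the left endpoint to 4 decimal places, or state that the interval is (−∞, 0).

(-6.0000, 0).

On y'=λy, z=hλ:
  y_{n+1} = y_n + z·[2/3·y_n + 1/3·y_{n+1}] ⇒ (1 − 1/3z)y_{n+1} = (1 + 2/3z)y_n
  ⇒ R(z) = (1 + 2/3z)/(1 − 1/3z).

Need |R(x)|<1, x<0.
x=-1.28: |R|=0.1028
R=−1: 1+2/3x = −1+1/3x ⇒ -1/3x=2 ⇒ x=2/(-1/3)=-6.0000
Confirm numerically:
  x=-4.434: |R|=0.78935 <1
  x=-3.909: |R|=0.69735 <1
  x=-3.557: |R|=0.62742 <1
  x=-2.951: |R|=0.48765 <1
  x=-6.371: |R|=1.03959 >1
  x=-6.325: |R|=1.03485 >1
  x=-6.247: |R|=1.02671 >1
Interval (-6.0000, 0).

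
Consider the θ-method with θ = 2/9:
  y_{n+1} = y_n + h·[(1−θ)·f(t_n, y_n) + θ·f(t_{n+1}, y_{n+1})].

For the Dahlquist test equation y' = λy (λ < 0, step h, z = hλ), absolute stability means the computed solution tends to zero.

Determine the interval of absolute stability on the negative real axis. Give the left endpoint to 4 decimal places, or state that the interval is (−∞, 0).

z∈(-3.6000,0).

Set f=λy, z=hλ:
  y_{n+1} = y_n + z·[7/9·y_n + 2/9·y_{n+1}] ⇒ (1 − 2/9z)y_{n+1} = (1 + 7/9z)y_n
  so R(z) = (1 + 7/9z)/(1 − 2/9z).

Solve |R(x)|<1 on ℝ⁻.
x=-0.86: |R|=0.2780
R=−1: 1+7/9x = −1+2/9x ⇒ -5/9x=2 ⇒ x=2/(-5/9)=-3.6000
Confirm numerically:
  x=-3.571: |R|=0.99102 <1
  x=-2.556: |R|=0.63010 <1
  x=-2.183: |R|=0.46992 <1
  x=-4.162: |R|=1.16220 >1
  x=-3.960: |R|=1.10638 >1
  x=-3.708: |R|=1.03289 >1
So |R|<1 on (-3.6000, 0).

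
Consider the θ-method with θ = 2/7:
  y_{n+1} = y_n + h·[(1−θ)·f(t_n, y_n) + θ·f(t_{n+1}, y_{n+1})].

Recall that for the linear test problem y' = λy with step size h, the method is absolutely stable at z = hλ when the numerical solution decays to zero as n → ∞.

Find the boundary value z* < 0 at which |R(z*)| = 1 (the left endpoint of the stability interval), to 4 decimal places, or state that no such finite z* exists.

With y'=λy (z=hλ):
  y_{n+1} = y_n + z·[5/7·y_n + 2/7·y_{n+1}] ⇒ (1 − 2/7z)y_{n+1} = (1 + 5/7z)y_n
  R(z) = (1 + 5/7z)/(1 − 2/7z).

Solve |R(x)|<1 on ℝ⁻.
x=-1.62: |R|=0.1074
R=−1: 1+5/7x = −1+2/7x ⇒ -3/7x=2 ⇒ x=2/(-3/7)=-4.6667
Confirm numerically:
  x=-3.160: |R|=0.66066 <1
  x=-3.054: |R|=0.63091 <1
  x=-2.893: |R|=0.58384 <1
  x=-2.320: |R|=0.39519 <1
  x=-5.133: |R|=1.08103 >1
  x=-4.970: |R|=1.05372 >1
  x=-4.759: |R|=1.01677 >1
So |R|<1 on (-4.6667, 0).

left endpoint -4.6667.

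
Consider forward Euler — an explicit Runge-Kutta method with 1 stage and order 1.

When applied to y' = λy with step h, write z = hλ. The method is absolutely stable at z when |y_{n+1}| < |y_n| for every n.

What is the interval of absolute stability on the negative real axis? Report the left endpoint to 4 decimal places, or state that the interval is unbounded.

Set f=λy, z=hλ:
  order 1, 1-stage ⇒ R(z)=1+z
  (e.g. R(-1.42)=-0.42000, |R|=0.42000)

Need |R(x)|<1, x<0.
x=-1.42: |R|=0.4200
|R(-1.69)|=0.6900 |R(-1)|=0.0000 |R(-0.58)|=0.4200
Bisect:
  x_lo=-2.7266 |R|=1.7266  x_hi=-0.1757 |R|=0.8243
  mid=-1.45115 |R|=0.45115 →hi
  mid=-2.08885 |R|=1.08885 →lo
  mid=-1.77000 |R|=0.77000 →hi
  mid=-1.92943 |R|=0.92943 →hi
  mid=-2.00914 |R|=1.00914 →lo
  mid=-1.96928 |R|=0.96928 →hi
  mid=-1.98921 |R|=0.98921 →hi
  mid=-1.99918 |R|=0.99918 →hi
  mid=-2.00416 |R|=1.00416 →lo
  ...
  [-2.00011,-1.99995] ⇒ x*=-2.0000
So |R|<1 on (-2.0000, 0).

z∈(-2.0000,0).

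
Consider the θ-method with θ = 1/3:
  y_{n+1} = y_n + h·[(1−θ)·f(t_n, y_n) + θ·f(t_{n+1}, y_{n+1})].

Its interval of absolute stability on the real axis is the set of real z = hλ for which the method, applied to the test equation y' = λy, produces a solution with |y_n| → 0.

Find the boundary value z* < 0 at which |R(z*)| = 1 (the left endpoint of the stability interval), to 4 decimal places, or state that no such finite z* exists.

z* = -6.0000.

On y'=λy, z=hλ:
  y_{n+1} = y_n + z·[2/3·y_n + 1/3·y_{n+1}] ⇒ (1 − 1/3z)y_{n+1} = (1 + 2/3z)y_n
  ⇒ R(z) = (1 + 2/3z)/(1 − 1/3z).

Find x<0 with |R(x)|<1.
x=-1.42: |R|=0.0362
R=−1: 1+2/3x = −1+1/3x ⇒ -1/3x=2 ⇒ x=2/(-1/3)=-6.0000
Confirm numerically:
  x=-5.811: |R|=0.97855 <1
  x=-4.413: |R|=0.78592 <1
  x=-3.879: |R|=0.69167 <1
  x=-6.500: |R|=1.05263 >1
  x=-6.107: |R|=1.01175 >1
Stable set (-6.0000, 0).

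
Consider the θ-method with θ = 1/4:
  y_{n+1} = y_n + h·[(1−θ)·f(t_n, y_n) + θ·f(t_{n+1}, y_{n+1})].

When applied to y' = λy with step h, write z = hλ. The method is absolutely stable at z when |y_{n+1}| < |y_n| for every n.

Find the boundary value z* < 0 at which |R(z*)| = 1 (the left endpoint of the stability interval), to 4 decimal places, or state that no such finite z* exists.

Set f=λy, z=hλ:
  y_{n+1} = y_n + z·[3/4·y_n + 1/4·y_{n+1}] ⇒ (1 − 1/4z)y_{n+1} = (1 + 3/4z)y_n
  Hence R(z) = (1 + 3/4z)/(1 − 1/4z).

Need |R(x)|<1, x<0.
x=-0.68: |R|=0.4188
R=−1: 1+3/4x = −1+1/4x ⇒ -1/2x=2 ⇒ x=2/(-1/2)=-4.0000
Confirm numerically:
  x=-3.030: |R|=0.72404 <1
  x=-1.933: |R|=0.30322 <1
  x=-1.698: |R|=0.19200 <1
  x=-1.610: |R|=0.14795 <1
  x=-4.340: |R|=1.08153 >1
  x=-4.321: |R|=1.07715 >1
  x=-4.075: |R|=1.01858 >1
Interval (-4.0000, 0).

left endpoint -4.0000.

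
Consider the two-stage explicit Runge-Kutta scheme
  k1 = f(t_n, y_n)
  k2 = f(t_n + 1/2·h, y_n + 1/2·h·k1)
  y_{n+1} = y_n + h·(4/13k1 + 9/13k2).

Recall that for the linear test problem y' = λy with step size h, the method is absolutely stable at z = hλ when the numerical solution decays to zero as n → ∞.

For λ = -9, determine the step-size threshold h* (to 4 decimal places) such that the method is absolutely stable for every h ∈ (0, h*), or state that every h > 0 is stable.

(-2.8889,0); λ=-9 ⇒ h* = (26/9)/9 = 0.3210.

Test eqn y'=λy, z=hλ:
  k1=λy_n ⇒ h·k1=z·y_n;  k2=λ(1+1/2z)y_n ⇒ h·k2=z(1+1/2z)y_n
  y_{n+1}/y_n = 1 + 4/13z + 9/13z(1+1/2z) = 1 + z + 9/26z²
  ⇒ R(z) = 1 + z + 9/26z².

Boundary: |R(x)|=1, x<0.
x=-0.64: |R|=0.5018
R=1: x+9/26x²=0 ⇒ x=−26/9=-2.8889; min R=1−1/(4·9/26)=0.2778>−1
Confirm numerically:
  x=-2.791: |R|=0.90543 <1
  x=-2.284: |R|=0.52177 <1
  x=-1.845: |R|=0.33332 <1
  x=-1.336: |R|=0.28185 <1
  x=-3.166: |R|=1.30369 >1
  x=-3.001: |R|=1.11646 >1
So |R|<1 on (-2.8889, 0).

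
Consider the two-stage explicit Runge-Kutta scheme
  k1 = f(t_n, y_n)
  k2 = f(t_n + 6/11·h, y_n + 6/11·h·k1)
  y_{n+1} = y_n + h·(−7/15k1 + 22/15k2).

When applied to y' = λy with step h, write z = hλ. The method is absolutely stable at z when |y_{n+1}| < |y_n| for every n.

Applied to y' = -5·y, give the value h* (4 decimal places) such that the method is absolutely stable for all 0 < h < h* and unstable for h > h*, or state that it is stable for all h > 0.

(-1.2500,0); λ=-5 ⇒ h* = (5/4)/5 = 0.2500.

Set f=λy, z=hλ:
  k1=λy_n ⇒ h·k1=z·y_n;  k2=λ(1+6/11z)y_n ⇒ h·k2=z(1+6/11z)y_n
  y_{n+1}/y_n = 1 − 7/15z + 22/15z(1+6/11z) = 1 + z + 4/5z²
  ⇒ R(z) = 1 + z + 4/5z².

Solve |R(x)|<1 on ℝ⁻.
x=-1.7: |R|=1.6120
R=1: x+4/5x²=0 ⇒ x=−5/4=-1.2500; min R=1−1/(4·4/5)=0.6875>−1
Confirm numerically:
  x=-1.060: |R|=0.83888 <1
  x=-0.736: |R|=0.69736 <1
  x=-0.535: |R|=0.69398 <1
  x=-1.757: |R|=1.71264 >1
  x=-1.585: |R|=1.42478 >1
  x=-1.375: |R|=1.13750 >1
Stable set (-1.2500, 0).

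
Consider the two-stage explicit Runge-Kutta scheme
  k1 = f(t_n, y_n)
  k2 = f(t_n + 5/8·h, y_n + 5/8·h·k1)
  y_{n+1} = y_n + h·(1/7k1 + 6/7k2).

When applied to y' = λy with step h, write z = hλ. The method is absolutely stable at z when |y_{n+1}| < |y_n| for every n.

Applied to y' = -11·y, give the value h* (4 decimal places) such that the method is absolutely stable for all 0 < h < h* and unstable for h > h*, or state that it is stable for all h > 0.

Test eqn y'=λy, z=hλ:
  k1=λy_n ⇒ h·k1=z·y_n;  k2=λ(1+5/8z)y_n ⇒ h·k2=z(1+5/8z)y_n
  y_{n+1}/y_n = 1 + 1/7z + 6/7z(1+5/8z) = 1 + z + 15/28z²
  so R(z) = 1 + z + 15/28z².

Boundary: |R(x)|=1, x<0.
x=-0.8: |R|=0.5429
R=1: x+15/28x²=0 ⇒ x=−28/15=-1.8667; min R=1−1/(4·15/28)=0.5333>−1
Confirm numerically:
  x=-1.565: |R|=0.74708 <1
  x=-1.182: |R|=0.56646 <1
  x=-0.797: |R|=0.54329 <1
  x=-0.783: |R|=0.54544 <1
  x=-2.462: |R|=1.78520 >1
  x=-2.000: |R|=1.14286 >1
  x=-1.975: |R|=1.11462 >1
Interval (-1.8667, 0).

(-1.8667,0); λ=-11 ⇒ h* = (28/15)/11 = 0.1697.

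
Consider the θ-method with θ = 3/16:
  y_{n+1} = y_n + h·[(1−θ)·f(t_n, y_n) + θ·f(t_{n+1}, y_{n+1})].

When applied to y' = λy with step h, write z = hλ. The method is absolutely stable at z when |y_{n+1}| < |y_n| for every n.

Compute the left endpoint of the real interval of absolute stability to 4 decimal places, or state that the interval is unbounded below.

Test eqn y'=λy, z=hλ:
  y_{n+1} = y_n + z·[13/16·y_n + 3/16·y_{n+1}] ⇒ (1 − 3/16z)y_{n+1} = (1 + 13/16z)y_n
  so R(z) = (1 + 13/16z)/(1 − 3/16z).

Solve |R(x)|<1 on ℝ⁻.
x=-0.64: |R|=0.4286
R=−1: 1+13/16x = −1+3/16x ⇒ -5/8x=2 ⇒ x=2/(-5/8)=-3.2000
Confirm numerically:
  x=-2.749: |R|=0.81400 <1
  x=-2.728: |R|=0.80483 <1
  x=-1.602: |R|=0.23195 <1
  x=-3.700: |R|=1.18450 >1
  x=-3.417: |R|=1.08266 >1
  x=-3.353: |R|=1.05871 >1
Stable set (-3.2000, 0).

left endpoint -3.2000.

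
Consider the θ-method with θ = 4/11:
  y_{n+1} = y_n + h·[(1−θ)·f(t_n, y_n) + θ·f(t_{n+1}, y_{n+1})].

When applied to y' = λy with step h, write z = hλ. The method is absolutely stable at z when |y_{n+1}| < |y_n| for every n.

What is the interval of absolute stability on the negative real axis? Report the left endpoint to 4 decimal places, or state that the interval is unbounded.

On y'=λy, z=hλ:
  y_{n+1} = y_n + z·[7/11·y_n + 4/11·y_{n+1}] ⇒ (1 − 4/11z)y_{n+1} = (1 + 7/11z)y_n
  Hence R(z) = (1 + 7/11z)/(1 − 4/11z).

Boundary: |R(x)|=1, x<0.
x=-1.38: |R|=0.0811
R=−1: 1+7/11x = −1+4/11x ⇒ -3/11x=2 ⇒ x=2/(-3/11)=-7.3333
Confirm numerically:
  x=-5.192: |R|=0.79778 <1
  x=-3.338: |R|=0.50780 <1
  x=-3.206: |R|=0.48027 <1
  x=-3.194: |R|=0.47771 <1
  x=-7.778: |R|=1.03168 >1
  x=-7.595: |R|=1.01897 >1
Stable set (-7.3333, 0).

z∈(-7.3333,0).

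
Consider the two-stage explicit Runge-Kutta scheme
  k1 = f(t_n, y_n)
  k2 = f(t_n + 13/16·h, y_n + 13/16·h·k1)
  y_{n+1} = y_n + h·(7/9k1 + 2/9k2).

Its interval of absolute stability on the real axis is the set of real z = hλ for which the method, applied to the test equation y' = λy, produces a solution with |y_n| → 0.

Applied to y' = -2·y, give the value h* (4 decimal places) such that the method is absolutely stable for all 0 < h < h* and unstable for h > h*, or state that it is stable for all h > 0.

(-5.5385,0); λ=-2 ⇒ h* = (72/13)/2 = 2.7692.

Test eqn y'=λy, z=hλ:
  k1=λy_n ⇒ h·k1=z·y_n;  k2=λ(1+13/16z)y_n ⇒ h·k2=z(1+13/16z)y_n
  y_{n+1}/y_n = 1 + 7/9z + 2/9z(1+13/16z) = 1 + z + 13/72z²
  ⇒ R(z) = 1 + z + 13/72z².

Solve |R(x)|<1 on ℝ⁻.
x=-0.55: |R|=0.5046
R=1: x+13/72x²=0 ⇒ x=−72/13=-5.5385; min R=1−1/(4·13/72)=-0.3846>−1
Confirm numerically:
  x=-5.250: |R|=0.72656 <1
  x=-4.774: |R|=0.34106 <1
  x=-4.236: |R|=0.00383 <1
  x=-3.230: |R|=0.34628 <1
  x=-5.827: |R|=1.30357 >1
  x=-5.627: |R|=1.08995 >1
Interval (-5.5385, 0).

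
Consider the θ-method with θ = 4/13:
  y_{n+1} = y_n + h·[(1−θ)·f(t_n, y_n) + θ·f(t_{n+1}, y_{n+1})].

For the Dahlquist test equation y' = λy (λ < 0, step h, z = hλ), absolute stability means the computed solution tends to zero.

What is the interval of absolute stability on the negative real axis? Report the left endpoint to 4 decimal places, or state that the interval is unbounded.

z∈(-5.2000,0).

Test eqn y'=λy, z=hλ:
  y_{n+1} = y_n + z·[9/13·y_n + 4/13·y_{n+1}] ⇒ (1 − 4/13z)y_{n+1} = (1 + 9/13z)y_n
  so R(z) = (1 + 9/13z)/(1 − 4/13z).

Find x<0 with |R(x)|<1.
x=-1.14: |R|=0.1560
R=−1: 1+9/13x = −1+4/13x ⇒ -5/13x=2 ⇒ x=2/(-5/13)=-5.2000
Confirm numerically:
  x=-4.903: |R|=0.95446 <1
  x=-3.492: |R|=0.68333 <1
  x=-3.173: |R|=0.60552 <1
  x=-5.536: |R|=1.04780 >1
  x=-5.370: |R|=1.02465 >1
  x=-5.233: |R|=1.00486 >1
So |R|<1 on (-5.2000, 0).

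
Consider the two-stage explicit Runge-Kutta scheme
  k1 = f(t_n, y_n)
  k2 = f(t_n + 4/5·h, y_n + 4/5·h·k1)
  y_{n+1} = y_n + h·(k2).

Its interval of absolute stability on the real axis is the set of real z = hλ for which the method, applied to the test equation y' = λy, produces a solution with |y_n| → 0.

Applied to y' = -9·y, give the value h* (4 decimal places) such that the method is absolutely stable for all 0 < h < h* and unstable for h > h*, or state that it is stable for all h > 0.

With y'=λy (z=hλ):
  k1=λy_n ⇒ h·k1=z·y_n;  k2=λ(1+4/5z)y_n ⇒ h·k2=z(1+4/5z)y_n
  y_{n+1}/y_n = 1 + z(1+4/5z) = 1 + z + 4/5z²
  R(z) = 1 + z + 4/5z².

Boundary: |R(x)|=1, x<0.
x=-0.52: |R|=0.6963
R=1: x+4/5x²=0 ⇒ x=−5/4=-1.2500; min R=1−1/(4·4/5)=0.6875>−1
Confirm numerically:
  x=-0.893: |R|=0.74496 <1
  x=-0.811: |R|=0.71518 <1
  x=-0.692: |R|=0.69109 <1
  x=-1.419: |R|=1.19185 >1
  x=-1.369: |R|=1.13033 >1
  x=-1.297: |R|=1.04877 >1
Interval (-1.2500, 0).

(-1.2500,0); λ=-9 ⇒ h* = (5/4)/9 = 0.1389.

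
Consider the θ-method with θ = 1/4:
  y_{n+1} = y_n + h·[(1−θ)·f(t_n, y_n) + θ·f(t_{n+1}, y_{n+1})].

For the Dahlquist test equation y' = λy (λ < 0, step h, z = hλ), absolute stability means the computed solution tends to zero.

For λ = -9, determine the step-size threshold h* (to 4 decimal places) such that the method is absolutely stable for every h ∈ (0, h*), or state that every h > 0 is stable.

(-4.0000,0); λ=-9 ⇒ h* = (4)/9 = 0.4444.

On y'=λy, z=hλ:
  y_{n+1} = y_n + z·[3/4·y_n + 1/4·y_{n+1}] ⇒ (1 − 1/4z)y_{n+1} = (1 + 3/4z)y_n
  Hence R(z) = (1 + 3/4z)/(1 − 1/4z).

Find x<0 with |R(x)|<1.
x=-0.63: |R|=0.4557
R=−1: 1+3/4x = −1+1/4x ⇒ -1/2x=2 ⇒ x=2/(-1/2)=-4.0000
Confirm numerically:
  x=-3.553: |R|=0.88164 <1
  x=-3.546: |R|=0.87967 <1
  x=-3.525: |R|=0.87375 <1
  x=-2.862: |R|=0.66832 <1
  x=-4.355: |R|=1.08498 >1
  x=-4.210: |R|=1.05116 >1
Stable set (-4.0000, 0).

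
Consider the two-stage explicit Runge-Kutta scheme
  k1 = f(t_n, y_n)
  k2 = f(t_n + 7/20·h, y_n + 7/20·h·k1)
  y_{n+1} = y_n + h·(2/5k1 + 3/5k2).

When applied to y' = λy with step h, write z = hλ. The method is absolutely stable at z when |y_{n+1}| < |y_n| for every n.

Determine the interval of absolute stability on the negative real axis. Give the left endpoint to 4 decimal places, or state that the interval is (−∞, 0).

z∈(-4.7619,0).

Test eqn y'=λy, z=hλ:
  k1=λy_n ⇒ h·k1=z·y_n;  k2=λ(1+7/20z)y_n ⇒ h·k2=z(1+7/20z)y_n
  y_{n+1}/y_n = 1 + 2/5z + 3/5z(1+7/20z) = 1 + z + 21/100z²
  so R(z) = 1 + z + 21/100z².

Solve |R(x)|<1 on ℝ⁻.
x=-1.41: |R|=0.0075
R=1: x+21/100x²=0 ⇒ x=−100/21=-4.7619; min R=1−1/(4·21/100)=-0.1905>−1
Confirm numerically:
  x=-3.012: |R|=0.10685 <1
  x=-2.731: |R|=0.16474 <1
  x=-2.642: |R|=0.17617 <1
  x=-5.093: |R|=1.35412 >1
  x=-4.875: |R|=1.11578 >1
Interval (-4.7619, 0).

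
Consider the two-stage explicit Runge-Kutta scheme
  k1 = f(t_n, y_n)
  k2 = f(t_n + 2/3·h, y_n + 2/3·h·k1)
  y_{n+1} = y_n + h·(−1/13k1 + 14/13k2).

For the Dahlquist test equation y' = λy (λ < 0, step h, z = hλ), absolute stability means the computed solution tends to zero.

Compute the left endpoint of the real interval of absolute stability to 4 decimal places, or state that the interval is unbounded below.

Test eqn y'=λy, z=hλ:
  k1=λy_n ⇒ h·k1=z·y_n;  k2=λ(1+2/3z)y_n ⇒ h·k2=z(1+2/3z)y_n
  y_{n+1}/y_n = 1 − 1/13z + 14/13z(1+2/3z) = 1 + z + 28/39z²
  Hence R(z) = 1 + z + 28/39z².

Solve |R(x)|<1 on ℝ⁻.
x=-0.62: |R|=0.6560
R=1: x+28/39x²=0 ⇒ x=−39/28=-1.3929; min R=1−1/(4·28/39)=0.6518>−1
Confirm numerically:
  x=-1.240: |R|=0.86392 <1
  x=-1.032: |R|=0.73263 <1
  x=-0.683: |R|=0.65192 <1
  x=-1.648: |R|=1.30188 >1
  x=-1.464: |R|=1.07478 >1
So |R|<1 on (-1.3929, 0).

left endpoint -1.3929.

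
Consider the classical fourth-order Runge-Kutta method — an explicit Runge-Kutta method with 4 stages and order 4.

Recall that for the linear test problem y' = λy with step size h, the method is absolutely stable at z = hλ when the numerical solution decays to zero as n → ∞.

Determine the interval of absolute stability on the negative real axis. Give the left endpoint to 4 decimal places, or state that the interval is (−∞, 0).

Set f=λy, z=hλ:
  order 4, 4-stage ⇒ R(z)=1+z+z^2/2+z^3/6+z^4/24
  (e.g. R(-1.35)=0.28958, |R|=0.28958)

Solve |R(x)|<1 on ℝ⁻.
x=-1.35: |R|=0.2896
|R(-1.31)|=0.2961 |R(-0.89)|=0.4147 |R(-0.51)|=0.6008
Bisect:
  x_lo=-3.1855 |R|=1.7911  x_hi=-0.1715 |R|=0.8424
  mid=-1.67850 |R|=0.27275 →hi
  mid=-2.43199 |R|=0.58552 →hi
  mid=-2.80873 |R|=1.03592 →lo
  mid=-2.62036 |R|=0.77851 →hi
  mid=-2.71455 |R|=0.89847 →hi
  mid=-2.76164 |R|=0.96492 →hi
  mid=-2.78519 |R|=0.99984 →hi
  mid=-2.79696 |R|=1.01773 →lo
  mid=-2.79107 |R|=1.00875 →lo
  ...
  [-2.78537,-2.78519] ⇒ x*=-2.7853
Stable set (-2.7853, 0).

z∈(-2.7853,0).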